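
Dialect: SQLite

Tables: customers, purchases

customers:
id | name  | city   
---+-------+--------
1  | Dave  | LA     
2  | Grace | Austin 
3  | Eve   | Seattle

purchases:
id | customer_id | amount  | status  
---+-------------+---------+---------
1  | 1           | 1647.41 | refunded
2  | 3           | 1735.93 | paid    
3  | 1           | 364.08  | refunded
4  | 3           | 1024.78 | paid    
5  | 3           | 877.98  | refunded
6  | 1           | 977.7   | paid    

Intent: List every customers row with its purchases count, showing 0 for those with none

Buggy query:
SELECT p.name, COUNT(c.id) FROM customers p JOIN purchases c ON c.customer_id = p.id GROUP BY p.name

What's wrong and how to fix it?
Bug: An inner join excludes parents with zero children

Fix: Switch to LEFT JOIN to retain unmatched parent rows

Corrected query:
SELECT p.name, COUNT(c.id) FROM customers p LEFT JOIN purchases c ON c.customer_id = p.id GROUP BY p.name

Result:
name  | COUNT(c.id)
------+------------
Dave  | 3          
Eve   | 3          
Grace | 0          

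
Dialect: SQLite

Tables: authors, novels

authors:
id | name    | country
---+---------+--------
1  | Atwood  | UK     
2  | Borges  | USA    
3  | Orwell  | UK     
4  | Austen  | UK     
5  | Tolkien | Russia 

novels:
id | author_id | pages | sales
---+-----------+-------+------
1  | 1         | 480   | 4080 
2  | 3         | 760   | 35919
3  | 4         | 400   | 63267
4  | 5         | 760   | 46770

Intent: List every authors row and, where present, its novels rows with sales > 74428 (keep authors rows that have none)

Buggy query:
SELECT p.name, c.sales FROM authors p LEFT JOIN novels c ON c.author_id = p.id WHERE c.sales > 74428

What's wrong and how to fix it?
Bug: Filtering c.sales in WHERE discards the NULL rows produced by LEFT JOIN, turning it into an inner join

Fix: Move the right-table condition into the ON clause so unmatched parents are kept

Corrected query:
SELECT p.name, c.sales FROM authors p LEFT JOIN novels c ON c.author_id = p.id AND c.sales > 74428

Result:
name    | sales
--------+------
Atwood  | NULL 
Borges  | NULL 
Orwell  | NULL 
Austen  | NULL 
Tolkien | NULL 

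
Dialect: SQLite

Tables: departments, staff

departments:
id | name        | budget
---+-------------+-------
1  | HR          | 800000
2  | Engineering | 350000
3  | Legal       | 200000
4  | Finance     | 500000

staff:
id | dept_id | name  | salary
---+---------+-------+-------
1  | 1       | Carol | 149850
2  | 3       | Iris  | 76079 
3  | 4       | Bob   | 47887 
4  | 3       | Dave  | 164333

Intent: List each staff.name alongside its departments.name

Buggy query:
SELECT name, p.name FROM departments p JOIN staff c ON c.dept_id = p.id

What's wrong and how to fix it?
Bug: Both tables have a 'name' column; the unqualified reference is ambiguous

Fix: Prefix ambiguous columns with the table alias

Corrected query:
SELECT c.name, p.name FROM departments p JOIN staff c ON c.dept_id = p.id

Result:
name  | name   
------+--------
Carol | HR     
Iris  | Legal  
Bob   | Finance
Dave  | Legal  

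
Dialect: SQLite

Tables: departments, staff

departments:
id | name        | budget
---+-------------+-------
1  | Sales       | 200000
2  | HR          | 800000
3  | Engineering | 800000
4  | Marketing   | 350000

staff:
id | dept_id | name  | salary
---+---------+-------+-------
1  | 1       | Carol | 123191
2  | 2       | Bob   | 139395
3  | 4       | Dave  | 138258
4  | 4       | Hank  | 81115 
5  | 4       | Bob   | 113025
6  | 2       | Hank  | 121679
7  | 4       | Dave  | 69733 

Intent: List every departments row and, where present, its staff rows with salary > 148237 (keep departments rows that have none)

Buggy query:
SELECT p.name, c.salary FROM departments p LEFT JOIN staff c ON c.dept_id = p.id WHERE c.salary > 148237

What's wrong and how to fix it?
Bug: A WHERE condition on the right-hand table after LEFT JOIN drops unmatched parents

Fix: Move the right-table condition into the ON clause so unmatched parents are kept

Corrected query:
SELECT p.name, c.salary FROM departments p LEFT JOIN staff c ON c.dept_id = p.id AND c.salary > 148237

Result:
name        | salary
------------+-------
Sales       | NULL  
HR          | NULL  
Engineering | NULL  
Marketing   | NULL  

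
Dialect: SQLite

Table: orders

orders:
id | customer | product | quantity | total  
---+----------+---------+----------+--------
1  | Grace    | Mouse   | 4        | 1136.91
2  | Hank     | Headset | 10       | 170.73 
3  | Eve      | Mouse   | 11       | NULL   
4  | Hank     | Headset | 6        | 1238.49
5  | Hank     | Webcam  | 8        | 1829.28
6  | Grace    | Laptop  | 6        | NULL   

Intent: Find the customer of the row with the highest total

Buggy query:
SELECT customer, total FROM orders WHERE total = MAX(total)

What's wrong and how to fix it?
Bug: MAX(total) is an aggregate and cannot be used directly in WHERE

Fix: Use a subquery: WHERE total = (SELECT MAX(total) FROM orders)

Corrected query:
SELECT customer, total FROM orders WHERE total = (SELECT MAX(total) FROM orders)

Result:
customer | total  
---------+--------
Hank     | 1829.28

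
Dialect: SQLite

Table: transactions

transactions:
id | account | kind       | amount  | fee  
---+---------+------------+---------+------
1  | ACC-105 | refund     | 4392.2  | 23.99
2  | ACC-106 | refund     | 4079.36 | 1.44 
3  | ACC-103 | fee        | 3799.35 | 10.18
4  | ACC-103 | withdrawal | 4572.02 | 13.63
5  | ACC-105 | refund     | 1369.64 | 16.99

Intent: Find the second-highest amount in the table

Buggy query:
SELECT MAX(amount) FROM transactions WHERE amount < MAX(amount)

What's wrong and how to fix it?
Bug: The inner MAX is an aggregate inside WHERE, which is not allowed

Fix: Compute the overall MAX in a subquery, then take MAX of rows below it

Corrected query:
SELECT MAX(amount) FROM transactions WHERE amount < (SELECT MAX(amount) FROM transactions)

Result:
MAX(amount)
-----------
4392.2     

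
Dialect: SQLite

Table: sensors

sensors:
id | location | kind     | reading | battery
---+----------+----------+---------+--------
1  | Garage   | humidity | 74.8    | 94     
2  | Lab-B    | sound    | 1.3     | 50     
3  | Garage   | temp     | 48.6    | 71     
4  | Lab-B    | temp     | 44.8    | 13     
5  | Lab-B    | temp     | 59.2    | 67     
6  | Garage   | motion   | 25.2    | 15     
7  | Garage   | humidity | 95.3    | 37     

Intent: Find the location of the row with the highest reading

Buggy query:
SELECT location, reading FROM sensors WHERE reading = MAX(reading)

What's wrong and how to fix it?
Bug: MAX(reading) is an aggregate and cannot be used directly in WHERE

Fix: Wrap MAX in a scalar subquery so WHERE compares against a single value

Corrected query:
SELECT location, reading FROM sensors WHERE reading = (SELECT MAX(reading) FROM sensors)

Result:
location | reading
---------+--------
Garage   | 95.3   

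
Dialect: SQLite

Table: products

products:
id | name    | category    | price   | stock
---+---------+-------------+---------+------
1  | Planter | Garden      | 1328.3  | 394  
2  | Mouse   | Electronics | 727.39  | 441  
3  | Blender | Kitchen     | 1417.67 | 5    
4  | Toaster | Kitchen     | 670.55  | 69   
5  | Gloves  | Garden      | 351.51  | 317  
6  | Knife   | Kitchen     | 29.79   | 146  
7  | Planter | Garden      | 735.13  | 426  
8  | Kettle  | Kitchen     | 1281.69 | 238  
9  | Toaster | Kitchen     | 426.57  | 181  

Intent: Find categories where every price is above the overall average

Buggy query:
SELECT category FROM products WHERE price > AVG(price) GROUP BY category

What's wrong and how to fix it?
Bug: AVG() is an aggregate; it can't sit directly in WHERE

Fix: Use a subquery for AVG and a HAVING MIN(...) filter so the condition holds for every row in the group

Corrected query:
SELECT category FROM products GROUP BY category HAVING MIN(price) > (SELECT AVG(price) FROM products)

Result:
(no rows)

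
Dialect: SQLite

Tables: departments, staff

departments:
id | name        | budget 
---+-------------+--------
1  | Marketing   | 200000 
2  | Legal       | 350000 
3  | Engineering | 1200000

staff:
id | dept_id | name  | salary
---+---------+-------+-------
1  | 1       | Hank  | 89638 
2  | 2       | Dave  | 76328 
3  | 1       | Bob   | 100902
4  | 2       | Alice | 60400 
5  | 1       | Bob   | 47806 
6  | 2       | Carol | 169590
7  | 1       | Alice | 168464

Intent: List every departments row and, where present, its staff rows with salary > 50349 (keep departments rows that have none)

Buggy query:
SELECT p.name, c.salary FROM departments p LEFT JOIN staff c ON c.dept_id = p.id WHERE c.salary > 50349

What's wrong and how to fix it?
Bug: A WHERE condition on the right-hand table after LEFT JOIN drops unmatched parents

Fix: Move the right-table condition into the ON clause so unmatched parents are kept

Corrected query:
SELECT p.name, c.salary FROM departments p LEFT JOIN staff c ON c.dept_id = p.id AND c.salary > 50349

Result:
name        | salary
------------+-------
Marketing   | 89638 
Marketing   | 100902
Marketing   | 168464
Legal       | 60400 
Legal       | 76328 
Legal       | 169590
Engineering | NULL  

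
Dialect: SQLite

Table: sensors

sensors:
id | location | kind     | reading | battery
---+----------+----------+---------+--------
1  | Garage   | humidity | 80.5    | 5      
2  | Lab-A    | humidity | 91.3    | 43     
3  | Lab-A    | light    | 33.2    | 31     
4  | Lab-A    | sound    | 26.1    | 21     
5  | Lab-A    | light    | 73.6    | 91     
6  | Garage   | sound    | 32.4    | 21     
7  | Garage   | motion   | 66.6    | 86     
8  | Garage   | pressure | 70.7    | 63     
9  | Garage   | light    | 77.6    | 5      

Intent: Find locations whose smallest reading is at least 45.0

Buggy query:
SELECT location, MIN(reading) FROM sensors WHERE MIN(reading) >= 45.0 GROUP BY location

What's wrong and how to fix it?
Bug: MIN() in WHERE is a misuse of aggregate

Fix: Replace WHERE with HAVING after the GROUP BY

Corrected query:
SELECT location, MIN(reading) FROM sensors GROUP BY location HAVING MIN(reading) >= 45.0

Result:
(no rows)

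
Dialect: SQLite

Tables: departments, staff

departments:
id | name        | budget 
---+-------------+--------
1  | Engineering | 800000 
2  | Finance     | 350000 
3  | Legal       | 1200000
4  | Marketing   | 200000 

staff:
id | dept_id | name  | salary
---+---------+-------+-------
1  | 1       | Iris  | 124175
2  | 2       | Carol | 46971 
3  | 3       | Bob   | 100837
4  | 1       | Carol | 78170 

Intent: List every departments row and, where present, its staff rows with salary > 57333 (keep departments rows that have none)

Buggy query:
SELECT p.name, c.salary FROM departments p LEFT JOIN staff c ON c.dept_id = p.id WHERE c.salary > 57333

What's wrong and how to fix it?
Bug: Filtering c.salary in WHERE discards the NULL rows produced by LEFT JOIN, turning it into an inner join

Fix: Move the right-table condition into the ON clause so unmatched parents are kept

Corrected query:
SELECT p.name, c.salary FROM departments p LEFT JOIN staff c ON c.dept_id = p.id AND c.salary > 57333

Result:
name        | salary
------------+-------
Engineering | 78170 
Engineering | 124175
Finance     | NULL  
Legal       | 100837
Marketing   | NULL  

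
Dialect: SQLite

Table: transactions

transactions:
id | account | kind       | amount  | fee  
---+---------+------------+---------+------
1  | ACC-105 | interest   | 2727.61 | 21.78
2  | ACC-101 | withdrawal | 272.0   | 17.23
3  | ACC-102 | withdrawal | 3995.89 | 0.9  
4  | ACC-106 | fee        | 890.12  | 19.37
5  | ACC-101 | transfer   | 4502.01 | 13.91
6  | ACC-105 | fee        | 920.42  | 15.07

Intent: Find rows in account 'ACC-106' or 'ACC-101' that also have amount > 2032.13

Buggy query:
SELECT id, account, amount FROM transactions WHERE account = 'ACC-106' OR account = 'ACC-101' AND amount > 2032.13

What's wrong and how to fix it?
Bug: Without parentheses, AND is evaluated before OR, so the amount filter only applies to the 'ACC-101' branch

Fix: Add parentheses around the OR so the AND applies to both alternatives

Corrected query:
SELECT id, account, amount FROM transactions WHERE (account = 'ACC-106' OR account = 'ACC-101') AND amount > 2032.13

Result:
id | account | amount 
---+---------+--------
5  | ACC-101 | 4502.01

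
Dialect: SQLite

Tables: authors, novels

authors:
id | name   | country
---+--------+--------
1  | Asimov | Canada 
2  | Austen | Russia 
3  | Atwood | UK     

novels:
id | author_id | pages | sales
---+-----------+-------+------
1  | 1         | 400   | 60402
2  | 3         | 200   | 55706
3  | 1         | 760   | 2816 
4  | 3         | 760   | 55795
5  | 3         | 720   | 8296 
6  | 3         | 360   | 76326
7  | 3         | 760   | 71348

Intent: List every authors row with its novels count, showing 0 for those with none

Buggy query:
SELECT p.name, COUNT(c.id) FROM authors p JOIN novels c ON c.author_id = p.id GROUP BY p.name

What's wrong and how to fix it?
Bug: An inner join excludes parents with zero children

Fix: Switch to LEFT JOIN to retain unmatched parent rows

Corrected query:
SELECT p.name, COUNT(c.id) FROM authors p LEFT JOIN novels c ON c.author_id = p.id GROUP BY p.name

Result:
name   | COUNT(c.id)
-------+------------
Asimov | 2          
Atwood | 5          
Austen | 0          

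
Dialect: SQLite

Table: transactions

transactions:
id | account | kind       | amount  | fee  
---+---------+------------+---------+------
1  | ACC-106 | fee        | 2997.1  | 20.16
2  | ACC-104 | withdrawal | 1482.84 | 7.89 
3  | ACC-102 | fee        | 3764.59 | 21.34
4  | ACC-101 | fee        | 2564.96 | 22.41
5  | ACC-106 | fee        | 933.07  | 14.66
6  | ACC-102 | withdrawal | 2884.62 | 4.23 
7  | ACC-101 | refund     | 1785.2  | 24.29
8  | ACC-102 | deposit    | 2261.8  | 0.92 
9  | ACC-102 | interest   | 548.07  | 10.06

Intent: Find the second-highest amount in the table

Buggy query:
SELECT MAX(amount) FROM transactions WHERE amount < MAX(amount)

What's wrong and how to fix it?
Bug: The inner MAX is an aggregate inside WHERE, which is not allowed

Fix: Put the inner MAX in a scalar subquery

Corrected query:
SELECT MAX(amount) FROM transactions WHERE amount < (SELECT MAX(amount) FROM transactions)

Result:
MAX(amount)
-----------
2997.1     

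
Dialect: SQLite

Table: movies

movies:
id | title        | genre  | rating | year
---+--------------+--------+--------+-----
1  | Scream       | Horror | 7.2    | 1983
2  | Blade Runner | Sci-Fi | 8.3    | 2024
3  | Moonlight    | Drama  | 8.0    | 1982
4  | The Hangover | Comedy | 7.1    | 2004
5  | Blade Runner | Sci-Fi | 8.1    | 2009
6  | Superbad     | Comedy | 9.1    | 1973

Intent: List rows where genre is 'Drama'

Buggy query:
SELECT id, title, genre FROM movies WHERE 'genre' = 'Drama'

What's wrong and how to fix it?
Bug: 'genre' in single quotes is a string literal, not the column; the comparison is literal-vs-literal and never true

Fix: Reference the column as genre without single quotes

Corrected query:
SELECT id, title, genre FROM movies WHERE genre = 'Drama'

Result:
id | title     | genre
---+-----------+------
3  | Moonlight | Drama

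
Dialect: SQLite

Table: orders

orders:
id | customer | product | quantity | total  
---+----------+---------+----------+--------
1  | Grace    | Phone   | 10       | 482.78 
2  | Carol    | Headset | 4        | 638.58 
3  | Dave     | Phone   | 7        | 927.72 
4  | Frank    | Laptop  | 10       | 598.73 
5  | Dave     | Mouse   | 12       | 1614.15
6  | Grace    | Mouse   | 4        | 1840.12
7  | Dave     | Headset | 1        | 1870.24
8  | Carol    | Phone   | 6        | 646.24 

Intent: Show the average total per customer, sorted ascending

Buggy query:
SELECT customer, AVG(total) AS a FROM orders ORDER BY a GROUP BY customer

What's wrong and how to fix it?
Bug: GROUP BY must precede ORDER BY

Fix: Move ORDER BY to the end, after GROUP BY

Corrected query:
SELECT customer, AVG(total) AS a FROM orders GROUP BY customer ORDER BY a

Result:
customer | a          
---------+------------
Frank    | 598.73     
Carol    | 642.41     
Grace    | 1161.45    
Dave     | 1470.703333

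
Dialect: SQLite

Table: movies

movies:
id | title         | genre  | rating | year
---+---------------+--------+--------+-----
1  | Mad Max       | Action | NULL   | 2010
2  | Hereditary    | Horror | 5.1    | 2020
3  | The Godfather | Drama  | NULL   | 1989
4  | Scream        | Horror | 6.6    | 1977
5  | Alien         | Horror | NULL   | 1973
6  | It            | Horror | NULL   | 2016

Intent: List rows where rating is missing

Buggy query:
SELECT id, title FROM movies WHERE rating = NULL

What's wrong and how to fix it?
Bug: '= NULL' is always unknown in SQL three-valued logic, so no rows match

Fix: Use IS NULL to test for NULL

Corrected query:
SELECT id, title FROM movies WHERE rating IS NULL

Result:
id | title        
---+--------------
1  | Mad Max      
3  | The Godfather
5  | Alien        
6  | It           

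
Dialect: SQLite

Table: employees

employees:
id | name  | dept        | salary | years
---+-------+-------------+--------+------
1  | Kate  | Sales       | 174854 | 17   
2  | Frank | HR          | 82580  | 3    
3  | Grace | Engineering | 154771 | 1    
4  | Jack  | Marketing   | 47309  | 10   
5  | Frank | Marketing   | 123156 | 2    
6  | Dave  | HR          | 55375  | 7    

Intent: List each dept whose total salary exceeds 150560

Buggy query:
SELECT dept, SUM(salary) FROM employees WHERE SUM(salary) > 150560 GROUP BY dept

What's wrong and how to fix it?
Bug: WHERE runs before GROUP BY, so aggregates aren't available there

Fix: Use HAVING (which filters groups after aggregation) instead of WHERE

Corrected query:
SELECT dept, SUM(salary) FROM employees GROUP BY dept HAVING SUM(salary) > 150560

Result:
dept        | SUM(salary)
------------+------------
Engineering | 154771     
Marketing   | 170465     
Sales       | 174854     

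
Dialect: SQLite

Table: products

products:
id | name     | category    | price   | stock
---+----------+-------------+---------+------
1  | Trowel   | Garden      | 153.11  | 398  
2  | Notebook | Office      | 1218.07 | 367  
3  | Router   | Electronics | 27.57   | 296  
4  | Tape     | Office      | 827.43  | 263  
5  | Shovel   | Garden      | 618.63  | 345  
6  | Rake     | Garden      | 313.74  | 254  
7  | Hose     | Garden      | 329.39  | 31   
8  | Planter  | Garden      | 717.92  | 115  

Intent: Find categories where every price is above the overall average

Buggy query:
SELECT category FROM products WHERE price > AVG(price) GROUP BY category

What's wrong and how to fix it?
Bug: AVG() is an aggregate; it can't sit directly in WHERE

Fix: Compute the overall average in a scalar subquery and compare each group's MIN against it in HAVING

Corrected query:
SELECT category FROM products GROUP BY category HAVING MIN(price) > (SELECT AVG(price) FROM products)

Result:
category
--------
Office  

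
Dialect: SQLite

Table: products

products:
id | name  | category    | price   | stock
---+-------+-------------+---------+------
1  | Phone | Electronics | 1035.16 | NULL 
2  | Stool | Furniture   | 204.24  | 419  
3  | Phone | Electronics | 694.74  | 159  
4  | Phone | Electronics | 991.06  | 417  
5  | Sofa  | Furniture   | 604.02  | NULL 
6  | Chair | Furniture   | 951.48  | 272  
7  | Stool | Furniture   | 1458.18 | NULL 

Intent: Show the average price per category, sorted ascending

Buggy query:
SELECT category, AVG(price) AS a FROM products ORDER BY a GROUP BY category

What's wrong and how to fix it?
Bug: ORDER BY appears before GROUP BY; SQL clause order requires GROUP BY first

Fix: Reorder: SELECT … FROM … GROUP BY … ORDER BY …

Corrected query:
SELECT category, AVG(price) AS a FROM products GROUP BY category ORDER BY a

Result:
category    | a         
------------+-----------
Furniture   | 804.48    
Electronics | 906.986667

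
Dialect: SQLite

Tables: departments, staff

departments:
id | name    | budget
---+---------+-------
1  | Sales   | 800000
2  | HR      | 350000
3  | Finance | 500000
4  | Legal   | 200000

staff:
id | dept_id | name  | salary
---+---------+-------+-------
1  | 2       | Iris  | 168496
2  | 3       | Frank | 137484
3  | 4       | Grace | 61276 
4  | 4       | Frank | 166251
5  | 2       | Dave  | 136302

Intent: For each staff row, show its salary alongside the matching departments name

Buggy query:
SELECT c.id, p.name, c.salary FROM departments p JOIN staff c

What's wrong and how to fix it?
Bug: JOIN with no ON clause produces a cartesian product; every staff row pairs with every departments row

Fix: Add ON c.dept_id = p.id to the JOIN

Corrected query:
SELECT c.id, p.name, c.salary FROM departments p JOIN staff c ON c.dept_id = p.id

Result:
id | name    | salary
---+---------+-------
1  | HR      | 168496
2  | Finance | 137484
3  | Legal   | 61276 
4  | Legal   | 166251
5  | HR      | 136302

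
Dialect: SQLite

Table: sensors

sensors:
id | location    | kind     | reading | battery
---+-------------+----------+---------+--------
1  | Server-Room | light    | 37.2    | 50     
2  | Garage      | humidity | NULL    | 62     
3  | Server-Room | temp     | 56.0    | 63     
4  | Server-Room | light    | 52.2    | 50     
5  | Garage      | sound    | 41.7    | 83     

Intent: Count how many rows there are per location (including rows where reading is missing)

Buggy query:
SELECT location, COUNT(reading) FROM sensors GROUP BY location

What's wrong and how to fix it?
Bug: COUNT(reading) skips NULLs, so groups with missing reading are undercounted

Fix: Replace COUNT(reading) with COUNT(*)

Corrected query:
SELECT location, COUNT(*) FROM sensors GROUP BY location

Result:
location    | COUNT(*)
------------+---------
Garage      | 2       
Server-Room | 3       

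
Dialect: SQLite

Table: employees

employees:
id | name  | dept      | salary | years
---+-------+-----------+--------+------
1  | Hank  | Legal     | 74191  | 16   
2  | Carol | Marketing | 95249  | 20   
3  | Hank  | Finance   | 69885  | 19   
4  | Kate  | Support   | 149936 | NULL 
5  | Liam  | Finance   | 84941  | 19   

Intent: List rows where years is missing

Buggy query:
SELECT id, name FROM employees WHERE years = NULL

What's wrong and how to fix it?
Bug: Comparing to NULL with '=' never matches; NULL = NULL is unknown, not true

Fix: Use IS NULL to test for NULL

Corrected query:
SELECT id, name FROM employees WHERE years IS NULL

Result:
id | name
---+-----
4  | Kate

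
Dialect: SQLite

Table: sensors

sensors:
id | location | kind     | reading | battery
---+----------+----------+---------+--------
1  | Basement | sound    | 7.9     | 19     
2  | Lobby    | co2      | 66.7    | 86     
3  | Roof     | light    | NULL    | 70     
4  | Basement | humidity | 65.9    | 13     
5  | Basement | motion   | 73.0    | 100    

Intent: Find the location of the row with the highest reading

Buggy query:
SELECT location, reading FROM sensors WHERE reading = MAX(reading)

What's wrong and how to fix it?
Bug: MAX(reading) is an aggregate and cannot be used directly in WHERE

Fix: Use a subquery: WHERE reading = (SELECT MAX(reading) FROM sensors)

Corrected query:
SELECT location, reading FROM sensors WHERE reading = (SELECT MAX(reading) FROM sensors)

Result:
location | reading
---------+--------
Basement | 73     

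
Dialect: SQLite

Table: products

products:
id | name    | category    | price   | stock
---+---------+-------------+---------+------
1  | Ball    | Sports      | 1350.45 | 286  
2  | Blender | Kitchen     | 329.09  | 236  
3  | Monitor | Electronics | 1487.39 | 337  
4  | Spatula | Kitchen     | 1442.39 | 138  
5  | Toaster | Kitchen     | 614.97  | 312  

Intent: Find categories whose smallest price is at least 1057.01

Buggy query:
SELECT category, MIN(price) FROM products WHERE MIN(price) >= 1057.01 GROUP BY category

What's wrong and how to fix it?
Bug: MIN() in WHERE is a misuse of aggregate

Fix: Replace WHERE with HAVING after the GROUP BY

Corrected query:
SELECT category, MIN(price) FROM products GROUP BY category HAVING MIN(price) >= 1057.01

Result:
category    | MIN(price)
------------+-----------
Electronics | 1487.39   
Sports      | 1350.45   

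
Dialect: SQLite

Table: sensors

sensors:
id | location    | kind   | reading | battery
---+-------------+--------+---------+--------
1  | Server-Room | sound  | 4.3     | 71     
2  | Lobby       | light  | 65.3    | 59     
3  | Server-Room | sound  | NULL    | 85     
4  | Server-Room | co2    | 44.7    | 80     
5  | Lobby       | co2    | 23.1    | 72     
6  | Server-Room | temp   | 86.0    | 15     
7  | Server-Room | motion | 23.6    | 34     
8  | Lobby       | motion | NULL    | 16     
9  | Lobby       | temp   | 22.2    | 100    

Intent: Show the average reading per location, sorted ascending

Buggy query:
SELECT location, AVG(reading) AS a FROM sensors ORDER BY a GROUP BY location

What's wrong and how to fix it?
Bug: GROUP BY must precede ORDER BY

Fix: Move ORDER BY to the end, after GROUP BY

Corrected query:
SELECT location, AVG(reading) AS a FROM sensors GROUP BY location ORDER BY a

Result:
location    | a        
------------+----------
Lobby       | 36.866667
Server-Room | 39.65    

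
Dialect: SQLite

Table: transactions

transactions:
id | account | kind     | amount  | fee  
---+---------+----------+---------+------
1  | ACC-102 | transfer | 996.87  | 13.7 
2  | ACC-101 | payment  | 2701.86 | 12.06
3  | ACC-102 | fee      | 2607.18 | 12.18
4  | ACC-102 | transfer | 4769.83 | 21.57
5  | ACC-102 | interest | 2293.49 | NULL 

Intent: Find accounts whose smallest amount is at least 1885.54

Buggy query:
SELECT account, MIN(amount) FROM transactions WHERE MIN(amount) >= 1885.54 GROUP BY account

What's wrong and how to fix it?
Bug: Aggregates like MIN are computed per group after WHERE runs

Fix: Use HAVING for the per-group MIN condition

Corrected query:
SELECT account, MIN(amount) FROM transactions GROUP BY account HAVING MIN(amount) >= 1885.54

Result:
account | MIN(amount)
--------+------------
ACC-101 | 2701.86    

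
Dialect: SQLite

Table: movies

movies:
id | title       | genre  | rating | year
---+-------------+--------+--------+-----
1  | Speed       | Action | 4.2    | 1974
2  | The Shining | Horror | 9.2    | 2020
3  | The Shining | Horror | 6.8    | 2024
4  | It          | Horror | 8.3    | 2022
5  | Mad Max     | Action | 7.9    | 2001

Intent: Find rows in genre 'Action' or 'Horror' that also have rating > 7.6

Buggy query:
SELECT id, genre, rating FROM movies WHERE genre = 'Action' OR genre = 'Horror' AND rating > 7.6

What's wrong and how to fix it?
Bug: Without parentheses, AND is evaluated before OR, so the rating filter only applies to the 'Horror' branch

Fix: Add parentheses around the OR so the AND applies to both alternatives

Corrected query:
SELECT id, genre, rating FROM movies WHERE (genre = 'Action' OR genre = 'Horror') AND rating > 7.6

Result:
id | genre  | rating
---+--------+-------
2  | Horror | 9.2   
4  | Horror | 8.3   
5  | Action | 7.9   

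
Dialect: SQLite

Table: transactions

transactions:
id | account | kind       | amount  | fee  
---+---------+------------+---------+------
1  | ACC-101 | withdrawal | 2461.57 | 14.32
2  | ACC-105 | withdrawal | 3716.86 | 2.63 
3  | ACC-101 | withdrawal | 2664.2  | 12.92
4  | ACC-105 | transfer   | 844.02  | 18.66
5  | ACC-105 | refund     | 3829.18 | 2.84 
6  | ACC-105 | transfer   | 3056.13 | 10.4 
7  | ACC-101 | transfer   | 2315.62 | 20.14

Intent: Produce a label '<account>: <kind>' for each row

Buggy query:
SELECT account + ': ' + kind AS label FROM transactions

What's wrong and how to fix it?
Bug: SQLite uses || for string concatenation; + coerces text to numbers (yielding 0)

Fix: Replace + with || to concatenate text

Corrected query:
SELECT account || ': ' || kind AS label FROM transactions

Result:
label              
-------------------
ACC-101: withdrawal
ACC-105: withdrawal
ACC-101: withdrawal
ACC-105: transfer  
ACC-105: refund    
ACC-105: transfer  
ACC-101: transfer  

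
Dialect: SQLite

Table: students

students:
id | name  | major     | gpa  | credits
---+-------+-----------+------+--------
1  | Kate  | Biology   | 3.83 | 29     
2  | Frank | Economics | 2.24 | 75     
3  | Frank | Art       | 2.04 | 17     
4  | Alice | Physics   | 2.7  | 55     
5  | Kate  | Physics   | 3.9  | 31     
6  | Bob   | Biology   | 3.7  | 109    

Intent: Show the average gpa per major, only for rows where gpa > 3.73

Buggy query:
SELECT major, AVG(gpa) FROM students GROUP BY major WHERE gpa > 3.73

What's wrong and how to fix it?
Bug: WHERE cannot follow GROUP BY

Fix: Move the WHERE clause before GROUP BY

Corrected query:
SELECT major, AVG(gpa) FROM students WHERE gpa > 3.73 GROUP BY major

Result:
major   | AVG(gpa)
--------+---------
Biology | 3.83    
Physics | 3.9     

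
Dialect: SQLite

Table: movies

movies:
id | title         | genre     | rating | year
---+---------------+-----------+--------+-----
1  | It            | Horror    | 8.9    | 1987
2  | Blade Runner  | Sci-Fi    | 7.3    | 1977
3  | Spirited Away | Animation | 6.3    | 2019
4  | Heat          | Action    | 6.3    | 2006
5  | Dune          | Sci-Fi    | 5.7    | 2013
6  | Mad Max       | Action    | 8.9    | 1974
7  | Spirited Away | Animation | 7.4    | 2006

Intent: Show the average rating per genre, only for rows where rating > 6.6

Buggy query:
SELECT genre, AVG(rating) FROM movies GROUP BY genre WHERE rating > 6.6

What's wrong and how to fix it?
Bug: WHERE cannot follow GROUP BY

Fix: Place WHERE between FROM and GROUP BY

Corrected query:
SELECT genre, AVG(rating) FROM movies WHERE rating > 6.6 GROUP BY genre

Result:
genre     | AVG(rating)
----------+------------
Action    | 8.9        
Animation | 7.4        
Horror    | 8.9        
Sci-Fi    | 7.3        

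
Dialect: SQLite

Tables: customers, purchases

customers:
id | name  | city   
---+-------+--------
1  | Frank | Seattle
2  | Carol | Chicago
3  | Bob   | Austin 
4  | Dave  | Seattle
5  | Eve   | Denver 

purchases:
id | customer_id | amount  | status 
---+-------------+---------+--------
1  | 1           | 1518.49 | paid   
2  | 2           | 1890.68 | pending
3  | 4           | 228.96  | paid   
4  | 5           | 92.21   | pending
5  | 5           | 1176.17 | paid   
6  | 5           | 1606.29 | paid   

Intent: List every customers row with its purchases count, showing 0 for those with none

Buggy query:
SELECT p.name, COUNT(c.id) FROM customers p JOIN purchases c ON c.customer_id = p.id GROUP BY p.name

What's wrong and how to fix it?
Bug: INNER JOIN drops customers rows that have no matching purchases rows

Fix: Use LEFT JOIN so parents without children still appear (COUNT(c.id) gives 0)

Corrected query:
SELECT p.name, COUNT(c.id) FROM customers p LEFT JOIN purchases c ON c.customer_id = p.id GROUP BY p.name

Result:
name  | COUNT(c.id)
------+------------
Bob   | 0          
Carol | 1          
Dave  | 1          
Eve   | 3          
Frank | 1          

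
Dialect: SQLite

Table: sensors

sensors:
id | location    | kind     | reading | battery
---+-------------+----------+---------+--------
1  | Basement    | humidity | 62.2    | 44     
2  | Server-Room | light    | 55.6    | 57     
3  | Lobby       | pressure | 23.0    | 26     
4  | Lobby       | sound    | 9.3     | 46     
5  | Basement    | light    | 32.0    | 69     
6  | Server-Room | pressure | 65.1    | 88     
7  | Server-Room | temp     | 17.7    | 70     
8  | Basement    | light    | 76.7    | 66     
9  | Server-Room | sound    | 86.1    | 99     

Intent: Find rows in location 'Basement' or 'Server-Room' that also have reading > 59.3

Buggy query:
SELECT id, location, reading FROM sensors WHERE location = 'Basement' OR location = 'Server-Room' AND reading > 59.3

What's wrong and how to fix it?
Bug: Without parentheses, AND is evaluated before OR, so the reading filter only applies to the 'Server-Room' branch

Fix: Add parentheses around the OR so the AND applies to both alternatives

Corrected query:
SELECT id, location, reading FROM sensors WHERE (location = 'Basement' OR location = 'Server-Room') AND reading > 59.3

Result:
id | location    | reading
---+-------------+--------
1  | Basement    | 62.2   
6  | Server-Room | 65.1   
8  | Basement    | 76.7   
9  | Server-Room | 86.1   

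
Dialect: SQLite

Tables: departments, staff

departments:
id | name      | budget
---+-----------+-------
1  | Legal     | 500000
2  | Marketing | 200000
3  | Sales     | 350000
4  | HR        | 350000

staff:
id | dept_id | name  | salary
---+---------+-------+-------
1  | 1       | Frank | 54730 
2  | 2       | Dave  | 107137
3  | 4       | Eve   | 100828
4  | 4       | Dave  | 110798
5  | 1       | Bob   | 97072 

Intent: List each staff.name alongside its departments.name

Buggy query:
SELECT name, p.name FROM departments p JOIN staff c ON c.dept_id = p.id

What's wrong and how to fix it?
Bug: Both tables have a 'name' column; the unqualified reference is ambiguous

Fix: Qualify the column with its table alias (c.name)

Corrected query:
SELECT c.name, p.name FROM departments p JOIN staff c ON c.dept_id = p.id

Result:
name  | name     
------+----------
Frank | Legal    
Dave  | Marketing
Eve   | HR       
Dave  | HR       
Bob   | Legal    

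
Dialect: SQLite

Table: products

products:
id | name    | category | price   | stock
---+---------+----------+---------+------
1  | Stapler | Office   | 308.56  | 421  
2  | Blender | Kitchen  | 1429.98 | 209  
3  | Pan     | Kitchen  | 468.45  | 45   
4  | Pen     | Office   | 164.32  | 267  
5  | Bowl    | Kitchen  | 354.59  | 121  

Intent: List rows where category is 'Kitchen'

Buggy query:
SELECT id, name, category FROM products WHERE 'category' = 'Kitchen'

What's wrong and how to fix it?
Bug: Single quotes denote string literals in SQL; the column name is being compared as a constant string

Fix: Remove the quotes around the column name (or use double quotes for an identifier)

Corrected query:
SELECT id, name, category FROM products WHERE category = 'Kitchen'

Result:
id | name    | category
---+---------+---------
2  | Blender | Kitchen 
3  | Pan     | Kitchen 
5  | Bowl    | Kitchen 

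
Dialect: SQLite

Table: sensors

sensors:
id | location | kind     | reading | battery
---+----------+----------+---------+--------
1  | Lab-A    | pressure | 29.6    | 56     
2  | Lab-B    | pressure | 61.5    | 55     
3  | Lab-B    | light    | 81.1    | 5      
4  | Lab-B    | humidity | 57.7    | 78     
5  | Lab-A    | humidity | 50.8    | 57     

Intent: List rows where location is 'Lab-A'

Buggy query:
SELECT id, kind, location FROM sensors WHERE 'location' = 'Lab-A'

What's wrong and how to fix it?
Bug: 'location' in single quotes is a string literal, not the column; the comparison is literal-vs-literal and never true

Fix: Remove the quotes around the column name (or use double quotes for an identifier)

Corrected query:
SELECT id, kind, location FROM sensors WHERE location = 'Lab-A'

Result:
id | kind     | location
---+----------+---------
1  | pressure | Lab-A   
5  | humidity | Lab-A   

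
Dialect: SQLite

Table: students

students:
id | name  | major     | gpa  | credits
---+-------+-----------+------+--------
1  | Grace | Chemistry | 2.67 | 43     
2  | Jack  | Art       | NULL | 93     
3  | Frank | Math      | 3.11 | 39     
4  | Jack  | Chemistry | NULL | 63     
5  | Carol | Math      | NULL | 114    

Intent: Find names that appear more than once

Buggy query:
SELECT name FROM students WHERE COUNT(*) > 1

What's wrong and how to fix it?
Bug: COUNT(*) is an aggregate and cannot be used in WHERE

Fix: GROUP BY name, then filter groups with HAVING COUNT(*) > 1

Corrected query:
SELECT name FROM students GROUP BY name HAVING COUNT(*) > 1

Result:
name
----
Jack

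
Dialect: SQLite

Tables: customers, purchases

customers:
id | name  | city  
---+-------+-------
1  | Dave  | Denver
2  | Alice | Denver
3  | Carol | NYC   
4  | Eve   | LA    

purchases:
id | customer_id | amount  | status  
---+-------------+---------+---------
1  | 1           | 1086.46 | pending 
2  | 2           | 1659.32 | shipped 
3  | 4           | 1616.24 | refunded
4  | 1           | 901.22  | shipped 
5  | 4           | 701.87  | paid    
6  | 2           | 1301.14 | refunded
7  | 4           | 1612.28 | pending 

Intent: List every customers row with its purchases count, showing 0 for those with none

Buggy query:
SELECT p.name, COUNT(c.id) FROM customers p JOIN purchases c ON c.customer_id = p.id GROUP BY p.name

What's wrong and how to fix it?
Bug: An inner join excludes parents with zero children

Fix: Use LEFT JOIN so parents without children still appear (COUNT(c.id) gives 0)

Corrected query:
SELECT p.name, COUNT(c.id) FROM customers p LEFT JOIN purchases c ON c.customer_id = p.id GROUP BY p.name

Result:
name  | COUNT(c.id)
------+------------
Alice | 2          
Carol | 0          
Dave  | 2          
Eve   | 3          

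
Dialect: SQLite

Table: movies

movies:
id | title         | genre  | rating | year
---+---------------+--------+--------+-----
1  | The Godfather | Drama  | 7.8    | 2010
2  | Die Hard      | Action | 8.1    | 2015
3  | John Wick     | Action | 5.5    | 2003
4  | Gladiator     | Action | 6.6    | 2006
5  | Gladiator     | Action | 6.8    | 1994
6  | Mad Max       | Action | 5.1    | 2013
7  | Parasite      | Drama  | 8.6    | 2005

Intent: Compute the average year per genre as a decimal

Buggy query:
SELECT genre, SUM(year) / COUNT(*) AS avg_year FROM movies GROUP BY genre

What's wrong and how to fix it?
Bug: Both operands are integers, so '/' performs integer division and truncates

Fix: Cast one side to REAL so the division keeps the fractional part

Corrected query:
SELECT genre, SUM(year) * 1.0 / COUNT(*) AS avg_year FROM movies GROUP BY genre

Result:
genre  | avg_year
-------+---------
Action | 2006.2  
Drama  | 2007.5  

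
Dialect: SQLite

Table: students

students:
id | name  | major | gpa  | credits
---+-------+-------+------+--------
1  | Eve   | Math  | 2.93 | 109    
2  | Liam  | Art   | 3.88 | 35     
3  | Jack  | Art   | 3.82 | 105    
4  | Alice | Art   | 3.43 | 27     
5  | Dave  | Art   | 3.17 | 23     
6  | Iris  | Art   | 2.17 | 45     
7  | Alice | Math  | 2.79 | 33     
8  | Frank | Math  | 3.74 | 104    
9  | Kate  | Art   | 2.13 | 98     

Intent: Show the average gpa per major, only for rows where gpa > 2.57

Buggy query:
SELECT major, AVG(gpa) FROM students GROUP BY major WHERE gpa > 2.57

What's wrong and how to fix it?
Bug: Row-level WHERE must come before GROUP BY in the clause order

Fix: Place WHERE between FROM and GROUP BY

Corrected query:
SELECT major, AVG(gpa) FROM students WHERE gpa > 2.57 GROUP BY major

Result:
major | AVG(gpa)
------+---------
Art   | 3.575   
Math  | 3.153333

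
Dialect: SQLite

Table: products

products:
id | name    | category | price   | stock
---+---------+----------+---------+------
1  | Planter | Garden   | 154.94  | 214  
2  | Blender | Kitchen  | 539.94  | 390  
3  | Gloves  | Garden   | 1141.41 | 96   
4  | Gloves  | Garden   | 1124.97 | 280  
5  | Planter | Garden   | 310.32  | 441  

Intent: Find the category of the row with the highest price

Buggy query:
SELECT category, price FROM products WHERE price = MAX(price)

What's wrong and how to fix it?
Bug: WHERE is evaluated per row; an aggregate over the whole table isn't defined there

Fix: Use a subquery: WHERE price = (SELECT MAX(price) FROM products)

Corrected query:
SELECT category, price FROM products WHERE price = (SELECT MAX(price) FROM products)

Result:
category | price  
---------+--------
Garden   | 1141.41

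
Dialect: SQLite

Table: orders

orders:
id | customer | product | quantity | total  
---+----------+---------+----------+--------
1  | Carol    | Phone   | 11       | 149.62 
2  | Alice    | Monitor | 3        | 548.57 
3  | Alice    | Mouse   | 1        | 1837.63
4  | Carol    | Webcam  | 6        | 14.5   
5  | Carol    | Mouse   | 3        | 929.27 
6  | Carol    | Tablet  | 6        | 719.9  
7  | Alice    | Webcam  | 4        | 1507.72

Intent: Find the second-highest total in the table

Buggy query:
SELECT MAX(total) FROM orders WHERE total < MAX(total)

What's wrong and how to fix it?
Bug: MAX(total) on the right of the comparison is an aggregate-in-WHERE error

Fix: Compute the overall MAX in a subquery, then take MAX of rows below it

Corrected query:
SELECT MAX(total) FROM orders WHERE total < (SELECT MAX(total) FROM orders)

Result:
MAX(total)
----------
1507.72   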